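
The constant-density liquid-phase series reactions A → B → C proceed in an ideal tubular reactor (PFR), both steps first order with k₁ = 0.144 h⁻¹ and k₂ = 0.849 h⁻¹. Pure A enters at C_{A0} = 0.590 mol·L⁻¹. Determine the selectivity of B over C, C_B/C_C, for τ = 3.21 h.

0.452

Solving the coupled first-order balances gives C_B(τ) = [k₁/(k₂−k₁)]·C_{A0}·(e^(−k₁τ) − e^(−k₂τ)).
e^(−k₁τ) = e^(−0.144×3.21) = e^(−0.4622) = 0.6299; e^(−k₂τ) = e^(−2.725) = 0.06553.
C_B = 0.144×0.590/(0.849−0.144) × (0.6299−0.06553) = 0.1205×0.5643 = 0.06801 mol·L⁻¹.
C_A = C_{A0}e^(−k₁τ) = 0.3716 mol·L⁻¹, so C_C = C_{A0}−C_A−C_B = 0.1504 mol·L⁻¹; C_B/C_C = 0.452.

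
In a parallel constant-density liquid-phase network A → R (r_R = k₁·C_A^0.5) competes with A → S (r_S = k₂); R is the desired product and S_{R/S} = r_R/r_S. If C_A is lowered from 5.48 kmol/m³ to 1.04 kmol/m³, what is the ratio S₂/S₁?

S_{R/S} = (k₁/k₂)·C_A^0.5, so S₂/S₁ = (C_{A,2}/C_{A,1})^0.5.
= (1.04/5.48)^0.5 = (0.1898)^0.5 = 0.436.

0.436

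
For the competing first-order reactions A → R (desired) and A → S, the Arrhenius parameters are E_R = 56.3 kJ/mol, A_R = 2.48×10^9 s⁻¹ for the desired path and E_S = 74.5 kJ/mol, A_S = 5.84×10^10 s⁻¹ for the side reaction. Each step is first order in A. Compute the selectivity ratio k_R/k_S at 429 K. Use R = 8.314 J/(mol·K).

6.98

Since both paths have the same order in A, the concentration cancels and S_{R/S} = k_R/k_S = (A_R/A_S)·exp[(E_S−E_R)/(RT)].
(E_S−E_R)/(RT) = (74.5−56.3)×10³/(8.314×429) = 18200/3567 = 5.103.
k_R/k_S = (2.48×10^9/5.84×10^10)·exp(5.103) = 0.04247 × 164.5 = 6.98.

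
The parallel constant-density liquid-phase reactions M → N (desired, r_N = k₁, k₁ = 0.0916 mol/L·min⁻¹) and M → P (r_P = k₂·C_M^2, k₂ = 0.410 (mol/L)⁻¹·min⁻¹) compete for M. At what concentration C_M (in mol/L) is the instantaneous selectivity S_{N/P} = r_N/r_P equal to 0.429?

S_{N/P} = (k₁/k₂)·C_M^-2 ⇒ C_M = (S·k₂/k₁)^(-0.5).
= (0.429×0.410/0.0916)^(-0.5) = (1.920)^(-0.5) = 0.722 mol/L.

0.722 mol/L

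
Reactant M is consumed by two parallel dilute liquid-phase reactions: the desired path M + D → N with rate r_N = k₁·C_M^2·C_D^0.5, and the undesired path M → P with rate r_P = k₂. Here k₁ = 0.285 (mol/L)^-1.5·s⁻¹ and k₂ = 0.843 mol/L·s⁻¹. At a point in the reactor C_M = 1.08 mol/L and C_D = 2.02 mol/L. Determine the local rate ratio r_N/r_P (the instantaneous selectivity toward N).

0.560

S_{N/P} = r_N/r_P = (k₁·C_M^2·C_D^0.5)/(k₂) = (k₁/k₂)·C_M^2·C_D^0.5.
= (0.285×1.080^2×2.020^0.5) / (0.843) = 0.4725/0.8430 = 0.560.
Since the desired path is higher order in M, keeping C_M high (PFR or concentrated feed) favours N.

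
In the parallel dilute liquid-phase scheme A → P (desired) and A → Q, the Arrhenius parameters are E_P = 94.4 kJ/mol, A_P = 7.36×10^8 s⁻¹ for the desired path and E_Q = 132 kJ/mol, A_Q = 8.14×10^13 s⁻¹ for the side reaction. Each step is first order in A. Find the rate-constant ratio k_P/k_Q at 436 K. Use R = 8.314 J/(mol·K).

0.289

Since both paths have the same order in A, the concentration cancels and S_{P/Q} = k_P/k_Q = (A_P/A_Q)·exp[(E_Q−E_P)/(RT)].
(E_Q−E_P)/(RT) = (132−94.4)×10³/(8.314×436) = 37600/3625 = 10.37.
k_P/k_Q = (7.36×10^8/8.14×10^13)·exp(10.37) = 9.042×10^-6 × 31974 = 0.289.
Since E_P < E_Q, lowering the temperature improves selectivity toward P.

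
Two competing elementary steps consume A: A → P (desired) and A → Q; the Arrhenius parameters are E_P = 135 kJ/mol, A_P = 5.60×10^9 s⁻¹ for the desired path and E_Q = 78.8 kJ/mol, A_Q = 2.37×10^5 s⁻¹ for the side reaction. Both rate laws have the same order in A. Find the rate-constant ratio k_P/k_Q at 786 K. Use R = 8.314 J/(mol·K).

Since both paths have the same order in A, the concentration cancels and S_{P/Q} = k_P/k_Q = (A_P/A_Q)·exp[(E_Q−E_P)/(RT)].
(E_Q−E_P)/(RT) = (78.8−135)×10³/(8.314×786) = -56200/6535 = -8.600.
k_P/k_Q = (5.60×10^9/2.37×10^5)·exp(-8.600) = 23629 × 1.841×10^-4 = 4.35.

4.35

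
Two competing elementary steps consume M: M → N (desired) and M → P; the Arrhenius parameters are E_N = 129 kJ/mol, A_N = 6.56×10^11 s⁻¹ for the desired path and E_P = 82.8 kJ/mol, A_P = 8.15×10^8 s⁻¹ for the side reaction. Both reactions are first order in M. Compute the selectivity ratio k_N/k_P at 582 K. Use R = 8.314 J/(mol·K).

With equal orders, S_{N/P} = k_N/k_P = (A_N/A_P)·exp[(E_P−E_N)/(RT)].
(E_P−E_N)/(RT) = (82.8−129)×10³/(8.314×582) = -46200/4839 = -9.548.
k_N/k_P = (6.56×10^11/8.15×10^8)·exp(-9.548) = 804.9 × 7.135×10^-5 = 0.0574.
Since E_N > E_P, raising the temperature improves selectivity toward N.

0.0574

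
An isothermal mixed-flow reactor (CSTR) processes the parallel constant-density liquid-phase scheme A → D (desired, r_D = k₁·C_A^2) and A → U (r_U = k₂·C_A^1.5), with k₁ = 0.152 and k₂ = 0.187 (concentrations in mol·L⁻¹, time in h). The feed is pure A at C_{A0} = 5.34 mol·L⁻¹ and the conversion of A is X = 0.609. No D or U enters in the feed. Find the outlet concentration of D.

Exit C_A = C_{A0}(1−X) = 5.34×0.391 = 2.088 mol·L⁻¹.
Rates in a CSTR are evaluated at the outlet concentration: r_D = 0.152×2.088^2 = 0.6626, r_U = 0.187×2.088^1.5 = 0.5642.
Fraction of consumed A going to D: r_D/(r_D+r_U) = 0.5401.
C_D = 0.5401·C_{A0}·X = 0.5401×5.34×0.609 = 1.76 mol·L⁻¹.

1.76 mol·L⁻¹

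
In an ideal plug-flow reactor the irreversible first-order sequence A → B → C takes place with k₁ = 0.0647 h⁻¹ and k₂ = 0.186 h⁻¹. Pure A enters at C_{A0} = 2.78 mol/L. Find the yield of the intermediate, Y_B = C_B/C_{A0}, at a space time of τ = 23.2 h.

0.112

The intermediate concentration in a first-order A→B→C sequence is C_B = k₁C_{A0}(e^(−k₁τ) − e^(−k₂τ))/(k₂−k₁).
e^(−k₁τ) = e^(−0.0647×23.2) = e^(−1.501) = 0.2229; e^(−k₂τ) = e^(−4.315) = 0.01336.
C_B = 0.0647×2.78/(0.186−0.0647) × (0.2229−0.01336) = 1.483×0.2095 = 0.3107 mol/L.
Y_B = C_B/C_{A0} = 0.3107/2.78 = 0.112.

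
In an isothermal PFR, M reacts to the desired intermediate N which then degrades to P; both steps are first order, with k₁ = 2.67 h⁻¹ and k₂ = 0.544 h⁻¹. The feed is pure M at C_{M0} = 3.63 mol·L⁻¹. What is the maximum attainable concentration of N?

2.42 mol·L⁻¹

At the optimum, C_{N,max}/C_{M0} = (k₁/k₂)^[k₂/(k₂−k₁)].
= (2.67/0.544)^(0.544/(0.544−2.67)) = (4.908)^(-0.2559) = 0.6656.
C_{N,max} = 0.6656×3.63 = 2.42 mol·L⁻¹.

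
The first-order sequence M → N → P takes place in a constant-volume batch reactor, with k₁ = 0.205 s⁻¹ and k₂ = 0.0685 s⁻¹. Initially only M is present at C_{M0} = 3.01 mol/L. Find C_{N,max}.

For a first-order series the maximum intermediate yield is C_{N,max}/C_{M0} = (k₁/k₂)^[k₂/(k₂−k₁)].
= (0.205/0.0685)^(0.0685/(0.0685−0.205)) = (2.993)^(-0.5018) = 0.5769.
C_{N,max} = 0.5769×3.01 = 1.74 mol/L.

1.74 mol/L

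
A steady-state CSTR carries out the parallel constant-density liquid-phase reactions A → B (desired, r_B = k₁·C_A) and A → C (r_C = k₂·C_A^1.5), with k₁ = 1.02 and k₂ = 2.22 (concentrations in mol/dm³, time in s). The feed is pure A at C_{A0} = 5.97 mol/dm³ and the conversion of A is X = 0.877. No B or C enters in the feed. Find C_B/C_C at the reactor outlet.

0.536

Exit C_A = C_{A0}(1−X) = 5.97×0.123 = 0.7343 mol/dm³.
A CSTR operates uniformly at the exit composition, giving r_B = 0.7490 and r_C = 1.397 (each k·C_A^n at C_A = 0.7343).
Overall selectivity = C_B/C_C = r_Bτ/(r_Cτ) = r_B/r_C = 0.536.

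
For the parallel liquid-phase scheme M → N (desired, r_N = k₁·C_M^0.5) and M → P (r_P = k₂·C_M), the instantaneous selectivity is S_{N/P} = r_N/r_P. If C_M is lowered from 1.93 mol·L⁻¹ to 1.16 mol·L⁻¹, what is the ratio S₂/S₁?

1.29

S_{N/P} = (k₁/k₂)·C_M^-0.5, so S₂/S₁ = (C_{M,2}/C_{M,1})^-0.5.
= (1.16/1.93)^(-0.5) = (0.6010)^(-0.5) = 1.29.
Selectivity toward N rises as C_M falls — low-concentration operation is favoured.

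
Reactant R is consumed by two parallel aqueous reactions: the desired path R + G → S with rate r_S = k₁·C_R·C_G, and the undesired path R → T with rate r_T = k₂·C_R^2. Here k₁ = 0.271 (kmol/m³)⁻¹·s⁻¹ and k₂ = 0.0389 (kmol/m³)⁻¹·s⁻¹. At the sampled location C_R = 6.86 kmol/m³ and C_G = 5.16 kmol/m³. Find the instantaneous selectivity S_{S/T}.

5.24

S_{S/T} = r_S/r_T = (k₁·C_R·C_G)/(k₂·C_R^2) = (k₁/k₂)·C_R⁻¹·C_G.
= (0.271×6.860×5.160) / (0.0389×6.860^2) = 9.593/1.831 = 5.24.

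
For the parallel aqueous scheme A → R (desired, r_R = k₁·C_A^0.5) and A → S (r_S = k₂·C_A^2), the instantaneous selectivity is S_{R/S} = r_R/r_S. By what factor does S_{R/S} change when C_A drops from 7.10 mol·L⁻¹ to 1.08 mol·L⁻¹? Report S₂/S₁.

16.9

S_{R/S} = (k₁/k₂)·C_A^-1.5, so S₂/S₁ = (C_{A,2}/C_{A,1})^-1.5.
= (1.08/7.10)^(-1.5) = (0.1521)^(-1.5) = 16.9.
Selectivity toward R rises as C_A falls — low-concentration operation is favoured.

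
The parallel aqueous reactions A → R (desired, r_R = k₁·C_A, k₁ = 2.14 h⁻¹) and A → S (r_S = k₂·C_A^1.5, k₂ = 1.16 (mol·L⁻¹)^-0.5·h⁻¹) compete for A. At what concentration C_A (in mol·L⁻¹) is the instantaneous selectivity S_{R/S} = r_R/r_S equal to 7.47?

S_{R/S} = (k₁/k₂)·C_A^-0.5 ⇒ C_A = (S·k₂/k₁)^(-2).
= (7.47×1.16/2.14)^(-2) = (4.049)^(-2) = 0.0610 mol·L⁻¹.

0.0610 mol·L⁻¹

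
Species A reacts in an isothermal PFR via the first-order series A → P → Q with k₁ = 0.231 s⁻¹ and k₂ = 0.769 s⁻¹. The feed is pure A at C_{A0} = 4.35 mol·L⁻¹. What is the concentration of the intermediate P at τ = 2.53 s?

For first-order series with pure A initially, C_P(τ) = k₁C_{A0}/(k₂−k₁)·(e^(−k₁τ) − e^(−k₂τ)).
e^(−k₁τ) = e^(−0.231×2.53) = e^(−0.5844) = 0.5574; e^(−k₂τ) = e^(−1.946) = 0.1429.
C_P = 0.231×4.35/(0.769−0.231) × (0.5574−0.1429) = 1.868×0.4145 = 0.7742 mol·L⁻¹.

0.774 mol·L⁻¹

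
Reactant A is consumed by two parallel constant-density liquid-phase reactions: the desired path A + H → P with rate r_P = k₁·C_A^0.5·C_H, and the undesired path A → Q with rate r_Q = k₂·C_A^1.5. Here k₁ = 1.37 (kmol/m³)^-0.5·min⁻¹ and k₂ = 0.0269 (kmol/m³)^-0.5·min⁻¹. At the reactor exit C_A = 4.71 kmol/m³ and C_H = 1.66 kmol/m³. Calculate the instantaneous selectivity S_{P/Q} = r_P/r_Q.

S_{P/Q} = r_P/r_Q = (k₁·C_A^0.5·C_H)/(k₂·C_A^1.5) = (k₁/k₂)·C_A⁻¹·C_H.
= (1.37×4.710^0.5×1.660) / (0.0269×4.710^1.5) = 4.936/0.2750 = 17.9.
The undesired path is higher order in A, so low C_A (CSTR or dilute feed) favours P.

17.9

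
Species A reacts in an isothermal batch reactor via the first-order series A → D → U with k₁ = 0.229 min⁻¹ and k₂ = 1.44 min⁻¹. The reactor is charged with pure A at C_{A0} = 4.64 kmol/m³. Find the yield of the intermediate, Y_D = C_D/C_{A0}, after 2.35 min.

Solving the coupled first-order balances gives C_D(t) = [k₁/(k₂−k₁)]·C_{A0}·(e^(−k₁t) − e^(−k₂t)).
e^(−k₁t) = e^(−0.229×2.35) = e^(−0.5382) = 0.5838; e^(−k₂t) = e^(−3.384) = 0.03391.
C_D = 0.229×4.64/(1.44−0.229) × (0.5838−0.03391) = 0.8774×0.5499 = 0.4825 kmol/m³.
Y_D = C_D/C_{A0} = 0.4825/4.64 = 0.104.

0.104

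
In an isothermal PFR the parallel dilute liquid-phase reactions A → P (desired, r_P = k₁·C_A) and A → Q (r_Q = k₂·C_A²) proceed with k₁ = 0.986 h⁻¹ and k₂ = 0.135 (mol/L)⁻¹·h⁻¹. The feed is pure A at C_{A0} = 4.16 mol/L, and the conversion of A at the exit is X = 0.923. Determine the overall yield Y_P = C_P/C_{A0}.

0.716

C_A = C_{A0}(1−X) = 0.3203 mol/L.
Along a PFR/batch, dC_P/dC_A = −r_P/(r_P+r_Q) = −k₁/(k₁+k₂·C_A).
Integrating from C_{A0} to C_A: C_P = (0.986/0.135)·ln[(0.986+0.135·4.16)/(0.986+0.135·0.320)] = 7.304·ln(1.548/1.029) = 2.979 mol/L.
Y_P = C_P/C_{A0} = 2.979/4.16 = 0.716.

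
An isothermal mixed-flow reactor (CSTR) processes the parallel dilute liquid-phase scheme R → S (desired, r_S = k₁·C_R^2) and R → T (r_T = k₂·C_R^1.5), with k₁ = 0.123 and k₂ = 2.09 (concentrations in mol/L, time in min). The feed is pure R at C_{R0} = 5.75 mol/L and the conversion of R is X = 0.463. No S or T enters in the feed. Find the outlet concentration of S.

Exit C_R = C_{R0}(1−X) = 5.75×0.537 = 3.088 mol/L.
In a CSTR the entire volume is at exit conditions, so r_S = 0.123×3.088^2 = 1.173 and r_T = 2.09×3.088^1.5 = 11.34.
Fraction of consumed R going to S: r_S/(r_S+r_T) = 0.09372.
C_S = 0.09372·C_{R0}·X = 0.09372×5.75×0.463 = 0.250 mol/L.

0.250 mol/L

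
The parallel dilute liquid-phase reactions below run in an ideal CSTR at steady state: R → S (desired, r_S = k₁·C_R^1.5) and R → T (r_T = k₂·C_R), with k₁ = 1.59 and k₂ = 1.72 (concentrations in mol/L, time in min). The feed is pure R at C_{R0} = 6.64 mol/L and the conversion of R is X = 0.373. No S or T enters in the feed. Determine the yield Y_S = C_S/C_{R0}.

Exit C_R = C_{R0}(1−X) = 6.64×0.627 = 4.163 mol/L.
Rates in a CSTR are evaluated at the outlet concentration: r_S = 1.59×4.163^1.5 = 13.51, r_T = 1.72×4.163 = 7.161.
Fraction of consumed R going to S: r_S/(r_S+r_T) = 0.6535.
C_S = 0.6535·C_{R0}·X = 0.6535×6.64×0.373 = 1.62 mol/L; Y_S = C_S/C_{R0} = 0.244.

0.244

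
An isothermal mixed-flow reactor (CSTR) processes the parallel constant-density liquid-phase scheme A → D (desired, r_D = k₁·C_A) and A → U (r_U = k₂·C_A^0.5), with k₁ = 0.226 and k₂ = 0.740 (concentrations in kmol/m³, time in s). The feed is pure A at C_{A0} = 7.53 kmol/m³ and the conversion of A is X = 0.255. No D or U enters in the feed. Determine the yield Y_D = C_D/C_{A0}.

0.107

Exit C_A = C_{A0}(1−X) = 7.53×0.745 = 5.610 kmol/m³.
Rates in a CSTR are evaluated at the outlet concentration: r_D = 0.226×5.610 = 1.268, r_U = 0.740×5.610^0.5 = 1.753.
Fraction of consumed A going to D: r_D/(r_D+r_U) = 0.4197.
C_D = 0.4197·C_{A0}·X = 0.4197×7.53×0.255 = 0.806 kmol/m³; Y_D = C_D/C_{A0} = 0.107.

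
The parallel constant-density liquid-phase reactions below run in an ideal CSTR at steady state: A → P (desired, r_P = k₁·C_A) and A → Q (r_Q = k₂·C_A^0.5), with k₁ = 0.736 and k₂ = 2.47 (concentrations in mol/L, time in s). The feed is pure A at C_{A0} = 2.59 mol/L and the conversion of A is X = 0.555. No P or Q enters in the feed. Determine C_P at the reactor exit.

Exit C_A = C_{A0}(1−X) = 2.59×0.445 = 1.153 mol/L.
In a CSTR the entire volume is at exit conditions, so r_P = 0.736×1.153 = 0.8483 and r_Q = 2.47×1.153^0.5 = 2.652.
Fraction of consumed A going to P: r_P/(r_P+r_Q) = 0.2424.
C_P = 0.2424·C_{A0}·X = 0.2424×2.59×0.555 = 0.348 mol/L.

0.348 mol/L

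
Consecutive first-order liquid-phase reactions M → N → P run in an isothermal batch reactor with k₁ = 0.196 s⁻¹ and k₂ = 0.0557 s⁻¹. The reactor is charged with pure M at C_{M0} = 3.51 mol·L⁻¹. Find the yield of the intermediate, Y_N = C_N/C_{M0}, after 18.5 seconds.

The intermediate concentration in a first-order A→B→C sequence is C_N = k₁C_{M0}(e^(−k₁t) − e^(−k₂t))/(k₂−k₁).
e^(−k₁t) = e^(−0.196×18.5) = e^(−3.626) = 0.02662; e^(−k₂t) = e^(−1.030) = 0.3568.
C_N = 0.196×3.51/(0.0557−0.196) × (0.02662−0.3568) = (-4.903)×(-0.3302) = 1.619 mol·L⁻¹.
Y_N = C_N/C_{M0} = 1.619/3.51 = 0.461.

0.461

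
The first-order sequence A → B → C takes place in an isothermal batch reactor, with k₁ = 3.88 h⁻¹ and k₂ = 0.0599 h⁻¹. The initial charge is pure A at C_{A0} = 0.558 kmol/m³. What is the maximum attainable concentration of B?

0.523 kmol/m³

Evaluating C_B at t_opt = ln(k₂/k₁)/(k₂−k₁) gives C_{B,max}/C_{A0} = (k₁/k₂)^[k₂/(k₂−k₁)].
= (3.88/0.0599)^(0.0599/(0.0599−3.88)) = (64.77)^(-0.01568) = 0.9367.
C_{B,max} = 0.9367×0.558 = 0.523 kmol/m³.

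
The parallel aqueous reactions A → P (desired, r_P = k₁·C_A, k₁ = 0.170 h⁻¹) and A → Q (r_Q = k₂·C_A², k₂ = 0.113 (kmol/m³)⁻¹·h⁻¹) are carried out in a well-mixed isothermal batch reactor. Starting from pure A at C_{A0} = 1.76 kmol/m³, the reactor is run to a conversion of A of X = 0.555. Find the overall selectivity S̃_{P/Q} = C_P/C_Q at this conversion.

C_A = C_{A0}(1−X) = 0.7832 kmol/m³.
Along a PFR/batch, dC_P/dC_A = −r_P/(r_P+r_Q) = −k₁/(k₁+k₂·C_A).
Integrating from C_{A0} to C_A: C_P = (0.170/0.113)·ln[(0.170+0.113·1.76)/(0.170+0.113·0.783)] = 1.504·ln(0.3689/0.2585) = 0.5349 kmol/m³.
C_Q = (C_{A0}−C_A)−C_P = 0.4419 kmol/m³; S̃_{P/Q} = 0.5349/0.4419 = 1.21.

1.21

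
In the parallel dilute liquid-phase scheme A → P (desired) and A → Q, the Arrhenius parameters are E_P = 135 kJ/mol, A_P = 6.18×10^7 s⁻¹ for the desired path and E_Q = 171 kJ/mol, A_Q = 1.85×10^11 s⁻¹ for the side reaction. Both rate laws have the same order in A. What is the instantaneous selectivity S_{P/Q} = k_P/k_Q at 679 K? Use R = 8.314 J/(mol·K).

With equal orders, S_{P/Q} = k_P/k_Q = (A_P/A_Q)·exp[(E_Q−E_P)/(RT)].
(E_Q−E_P)/(RT) = (171−135)×10³/(8.314×679) = 36000/5645 = 6.377.
k_P/k_Q = (6.18×10^7/1.85×10^11)·exp(6.377) = 3.341×10^-4 × 588.2 = 0.196.
Since E_P < E_Q, lowering the temperature improves selectivity toward P.

0.196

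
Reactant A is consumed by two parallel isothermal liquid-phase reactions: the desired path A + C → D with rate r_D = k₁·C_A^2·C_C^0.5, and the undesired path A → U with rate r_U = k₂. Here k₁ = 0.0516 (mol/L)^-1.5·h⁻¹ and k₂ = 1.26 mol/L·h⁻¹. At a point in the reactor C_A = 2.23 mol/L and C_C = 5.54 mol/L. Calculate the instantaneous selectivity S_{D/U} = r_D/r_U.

0.479

S_{D/U} = r_D/r_U = (k₁·C_A^2·C_C^0.5)/(k₂) = (k₁/k₂)·C_A^2·C_C^0.5.
= (0.0516×2.230^2×5.540^0.5) / (1.26) = 0.6040/1.260 = 0.479.
Since the desired path is higher order in A, keeping C_A high (PFR or concentrated feed) favours D.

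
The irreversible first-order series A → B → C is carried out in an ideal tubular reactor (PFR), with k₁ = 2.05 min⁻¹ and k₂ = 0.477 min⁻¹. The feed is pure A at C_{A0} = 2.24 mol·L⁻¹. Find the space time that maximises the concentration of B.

0.927 min

The intermediate peaks when r₁ = r₂, i.e. k₁e^(−k₁τ) = k₂e^(−k₂τ), giving τ_opt = ln(k₂/k₁)/(k₂−k₁).
= ln(0.477/2.05)/(0.477−2.05) = ln(0.2327)/-1.573 = -1.458/-1.573 = 0.927 min.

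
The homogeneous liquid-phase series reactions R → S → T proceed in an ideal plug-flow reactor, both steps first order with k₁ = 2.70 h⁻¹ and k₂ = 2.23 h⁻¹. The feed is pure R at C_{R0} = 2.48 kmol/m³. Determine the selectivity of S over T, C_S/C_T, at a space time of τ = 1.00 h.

The intermediate concentration in a first-order A→B→C sequence is C_S = k₁C_{R0}(e^(−k₁τ) − e^(−k₂τ))/(k₂−k₁).
e^(−k₁τ) = e^(−2.70×1.00) = e^(−2.700) = 0.06721; e^(−k₂τ) = e^(−2.230) = 0.1075.
C_S = 2.70×2.48/(2.23−2.70) × (0.06721−0.1075) = (-14.25)×(-0.04032) = 0.5745 kmol/m³.
C_R = C_{R0}e^(−k₁τ) = 0.1667 kmol/m³, so C_T = C_{R0}−C_R−C_S = 1.739 kmol/m³; C_S/C_T = 0.330.

0.330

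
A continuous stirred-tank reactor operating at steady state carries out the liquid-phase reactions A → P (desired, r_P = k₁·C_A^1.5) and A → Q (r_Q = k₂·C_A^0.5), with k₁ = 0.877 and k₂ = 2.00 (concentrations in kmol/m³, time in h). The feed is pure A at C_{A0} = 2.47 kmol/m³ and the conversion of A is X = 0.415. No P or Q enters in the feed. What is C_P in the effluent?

Exit C_A = C_{A0}(1−X) = 2.47×0.585 = 1.445 kmol/m³.
Rates in a CSTR are evaluated at the outlet concentration: r_P = 0.877×1.445^1.5 = 1.523, r_Q = 2.00×1.445^0.5 = 2.404.
Fraction of consumed A going to P: r_P/(r_P+r_Q) = 0.3879.
C_P = 0.3879·C_{A0}·X = 0.3879×2.47×0.415 = 0.398 kmol/m³.

0.398 kmol/m³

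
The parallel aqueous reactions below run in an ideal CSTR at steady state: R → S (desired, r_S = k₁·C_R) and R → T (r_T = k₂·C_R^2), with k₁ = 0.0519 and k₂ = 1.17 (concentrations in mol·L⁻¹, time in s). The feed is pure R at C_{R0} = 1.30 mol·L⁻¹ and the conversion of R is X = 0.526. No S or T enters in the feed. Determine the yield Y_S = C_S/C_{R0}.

0.0353

Exit C_R = C_{R0}(1−X) = 1.30×0.474 = 0.6162 mol·L⁻¹.
A CSTR operates uniformly at the exit composition, giving r_S = 0.03198 and r_T = 0.4443 (each k·C_R^n at C_R = 0.6162).
Fraction of consumed R going to S: r_S/(r_S+r_T) = 0.06715.
C_S = 0.06715·C_{R0}·X = 0.06715×1.30×0.526 = 0.0459 mol·L⁻¹; Y_S = C_S/C_{R0} = 0.0353.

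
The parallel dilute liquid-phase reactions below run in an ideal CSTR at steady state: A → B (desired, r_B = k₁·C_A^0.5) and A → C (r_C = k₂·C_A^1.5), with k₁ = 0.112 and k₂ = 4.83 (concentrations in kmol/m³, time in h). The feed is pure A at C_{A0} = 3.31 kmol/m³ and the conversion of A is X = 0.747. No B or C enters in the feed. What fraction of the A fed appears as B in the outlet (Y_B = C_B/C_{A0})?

0.0201

Exit C_A = C_{A0}(1−X) = 3.31×0.253 = 0.8374 kmol/m³.
In a CSTR the entire volume is at exit conditions, so r_B = 0.112×0.8374^0.5 = 0.1025 and r_C = 4.83×0.8374^1.5 = 3.701.
Fraction of consumed A going to B: r_B/(r_B+r_C) = 0.02694.
C_B = 0.02694·C_{A0}·X = 0.02694×3.31×0.747 = 0.0666 kmol/m³; Y_B = C_B/C_{A0} = 0.0201.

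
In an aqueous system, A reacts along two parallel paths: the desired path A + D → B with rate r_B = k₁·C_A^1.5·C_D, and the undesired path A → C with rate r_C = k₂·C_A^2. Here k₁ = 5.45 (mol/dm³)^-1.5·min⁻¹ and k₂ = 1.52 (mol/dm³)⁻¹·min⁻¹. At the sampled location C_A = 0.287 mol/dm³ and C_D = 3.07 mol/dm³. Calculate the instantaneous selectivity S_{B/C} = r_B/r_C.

S_{B/C} = r_B/r_C = (k₁·C_A^1.5·C_D)/(k₂·C_A^2) = (k₁/k₂)·C_A^-0.5·C_D.
= (5.45×0.2870^1.5×3.070) / (1.52×0.2870^2) = 2.573/0.1252 = 20.5.
The undesired path is higher order in A, so low C_A (CSTR or dilute feed) favours B.

20.5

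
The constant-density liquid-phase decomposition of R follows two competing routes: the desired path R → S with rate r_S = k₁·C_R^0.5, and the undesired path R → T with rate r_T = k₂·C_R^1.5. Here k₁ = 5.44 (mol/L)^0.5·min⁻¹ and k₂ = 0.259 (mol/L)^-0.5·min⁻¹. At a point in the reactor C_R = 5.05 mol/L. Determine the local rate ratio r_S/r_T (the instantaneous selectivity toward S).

4.16

S_{S/T} = r_S/r_T = (k₁·C_R^0.5)/(k₂·C_R^1.5) = (k₁/k₂)·C_R⁻¹.
= (5.44×5.050^0.5) / (0.259×5.050^1.5) = 12.22/2.939 = 4.16.
The undesired path is higher order in R, so low C_R (CSTR or dilute feed) favours S.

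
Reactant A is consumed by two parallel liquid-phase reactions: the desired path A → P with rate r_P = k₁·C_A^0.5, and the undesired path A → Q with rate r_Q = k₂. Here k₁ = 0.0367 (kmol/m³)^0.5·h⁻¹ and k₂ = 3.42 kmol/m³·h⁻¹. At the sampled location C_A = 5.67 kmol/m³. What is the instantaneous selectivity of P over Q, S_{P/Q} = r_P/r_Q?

S_{P/Q} = r_P/r_Q = (k₁·C_A^0.5)/(k₂) = (k₁/k₂)·C_A^0.5.
= (0.0367×5.670^0.5) / (3.42) = 0.08739/3.420 = 0.0256.

0.0256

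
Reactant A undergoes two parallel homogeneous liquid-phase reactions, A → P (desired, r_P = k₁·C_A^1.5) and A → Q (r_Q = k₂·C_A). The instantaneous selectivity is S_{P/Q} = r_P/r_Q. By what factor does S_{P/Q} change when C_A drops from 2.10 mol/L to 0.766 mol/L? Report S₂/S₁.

S_{P/Q} = (k₁/k₂)·C_A^0.5, so S₂/S₁ = (C_{A,2}/C_{A,1})^0.5.
= (0.766/2.10)^0.5 = (0.3648)^0.5 = 0.604.

0.604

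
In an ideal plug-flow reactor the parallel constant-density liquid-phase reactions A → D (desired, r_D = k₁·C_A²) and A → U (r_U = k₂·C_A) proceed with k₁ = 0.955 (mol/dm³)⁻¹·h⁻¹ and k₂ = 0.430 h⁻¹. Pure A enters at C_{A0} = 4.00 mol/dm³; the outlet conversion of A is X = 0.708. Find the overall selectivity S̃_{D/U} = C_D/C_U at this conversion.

5.22

C_A = C_{A0}(1−X) = 1.168 mol/dm³.
Along a PFR/batch, dC_U/dC_A = −r_U/(r_D+r_U) = −k₂/(k₂+k₁·C_A).
Integrating from C_{A0} to C_A: C_U = (0.430/0.955)·ln[(0.430+0.955·4.00)/(0.430+0.955·1.17)] = 0.4503·ln(4.250/1.545) = 0.4555 mol/dm³.
Then C_D = (C_{A0}−C_A) − C_U = 2.832 − 0.4555 = 2.377 mol/dm³.
S̃_{D/U} = C_D/C_U = 2.377/0.4555 = 5.22.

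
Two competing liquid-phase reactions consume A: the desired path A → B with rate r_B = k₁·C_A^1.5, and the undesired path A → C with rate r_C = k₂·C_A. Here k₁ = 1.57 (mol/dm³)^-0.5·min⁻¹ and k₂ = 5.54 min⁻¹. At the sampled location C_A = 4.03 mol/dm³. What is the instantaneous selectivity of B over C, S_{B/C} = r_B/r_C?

0.569

S_{B/C} = r_B/r_C = (k₁·C_A^1.5)/(k₂·C_A) = (k₁/k₂)·C_A^0.5.
= (1.57×4.030^1.5) / (5.54×4.030) = 12.70/22.33 = 0.569.
Since the desired path is higher order in A, keeping C_A high (PFR or concentrated feed) favours B.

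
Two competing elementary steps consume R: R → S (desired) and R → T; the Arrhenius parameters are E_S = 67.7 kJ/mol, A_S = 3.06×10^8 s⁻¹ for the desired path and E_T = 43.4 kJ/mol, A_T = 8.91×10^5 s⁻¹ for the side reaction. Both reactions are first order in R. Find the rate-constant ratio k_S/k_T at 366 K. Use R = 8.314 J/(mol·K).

0.117

Since both paths have the same order in R, the concentration cancels and S_{S/T} = k_S/k_T = (A_S/A_T)·exp[(E_T−E_S)/(RT)].
(E_T−E_S)/(RT) = (43.4−67.7)×10³/(8.314×366) = -24300/3043 = -7.986.
k_S/k_T = (3.06×10^8/8.91×10^5)·exp(-7.986) = 343.4 × 3.403×10^-4 = 0.117.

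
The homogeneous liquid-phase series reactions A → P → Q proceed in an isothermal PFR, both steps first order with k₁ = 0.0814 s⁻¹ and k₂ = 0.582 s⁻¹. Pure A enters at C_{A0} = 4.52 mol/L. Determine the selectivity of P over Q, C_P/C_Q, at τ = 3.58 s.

For first-order series with pure A initially, C_P(τ) = k₁C_{A0}/(k₂−k₁)·(e^(−k₁τ) − e^(−k₂τ)).
e^(−k₁τ) = e^(−0.0814×3.58) = e^(−0.2914) = 0.7472; e^(−k₂τ) = e^(−2.084) = 0.1245.
C_P = 0.0814×4.52/(0.582−0.0814) × (0.7472−0.1245) = 0.7350×0.6227 = 0.4577 mol/L.
C_A = C_{A0}e^(−k₁τ) = 3.377 mol/L, so C_Q = C_{A0}−C_A−C_P = 0.6849 mol/L; C_P/C_Q = 0.668.

0.668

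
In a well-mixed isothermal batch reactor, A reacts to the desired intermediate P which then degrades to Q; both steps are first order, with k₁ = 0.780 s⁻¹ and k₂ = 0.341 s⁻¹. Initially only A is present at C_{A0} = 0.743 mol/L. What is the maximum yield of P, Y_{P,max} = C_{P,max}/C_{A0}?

0.526

At the optimum, C_{P,max}/C_{A0} = (k₁/k₂)^[k₂/(k₂−k₁)].
= (0.780/0.341)^(0.341/(0.341−0.780)) = (2.287)^(-0.7768) = 0.5259.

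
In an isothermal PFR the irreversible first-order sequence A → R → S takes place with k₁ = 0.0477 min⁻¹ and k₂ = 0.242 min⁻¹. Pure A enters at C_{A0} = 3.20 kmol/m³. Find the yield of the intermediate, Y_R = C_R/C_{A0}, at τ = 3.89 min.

Solving the coupled first-order balances gives C_R(τ) = [k₁/(k₂−k₁)]·C_{A0}·(e^(−k₁τ) − e^(−k₂τ)).
e^(−k₁τ) = e^(−0.0477×3.89) = e^(−0.1856) = 0.8306; e^(−k₂τ) = e^(−0.9414) = 0.3901.
C_R = 0.0477×3.20/(0.242−0.0477) × (0.8306−0.3901) = 0.7856×0.4406 = 0.3461 kmol/m³.
Y_R = C_R/C_{A0} = 0.3461/3.20 = 0.108.

0.108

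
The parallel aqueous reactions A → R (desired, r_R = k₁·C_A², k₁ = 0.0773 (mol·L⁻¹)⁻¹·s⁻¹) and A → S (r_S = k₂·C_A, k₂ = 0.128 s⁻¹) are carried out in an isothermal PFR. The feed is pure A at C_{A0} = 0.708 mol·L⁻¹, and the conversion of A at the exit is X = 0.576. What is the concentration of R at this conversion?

0.0942 mol·L⁻¹

C_A = C_{A0}(1−X) = 0.3002 mol·L⁻¹.
Along a PFR/batch, dC_S/dC_A = −r_S/(r_R+r_S) = −k₂/(k₂+k₁·C_A).
Integrating from C_{A0} to C_A: C_S = (0.128/0.0773)·ln[(0.128+0.0773·0.708)/(0.128+0.0773·0.300)] = 1.656·ln(0.1827/0.1512) = 0.3136 mol·L⁻¹.
Then C_R = (C_{A0}−C_A) − C_S = 0.4078 − 0.3136 = 0.09424 mol·L⁻¹.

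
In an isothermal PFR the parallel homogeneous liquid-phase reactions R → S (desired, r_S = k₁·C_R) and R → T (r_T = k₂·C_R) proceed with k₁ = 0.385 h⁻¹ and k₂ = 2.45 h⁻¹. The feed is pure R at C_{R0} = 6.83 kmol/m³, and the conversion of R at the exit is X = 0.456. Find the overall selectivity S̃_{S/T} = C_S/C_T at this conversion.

C_R = C_{R0}(1−X) = 3.716 kmol/m³.
Both paths are first order in R, so the instantaneous fraction to S is constant: dC_S/d(−C_R) = k₁/(k₁+k₂) = 0.1358.
C_S = 0.1358·(C_{R0}−C_R) = 0.1358×3.114 = 0.423 kmol/m³.
C_T = (C_{R0}−C_R)−C_S = 2.692 kmol/m³; S̃_{S/T} = 0.4230/2.692 = 0.157.

0.157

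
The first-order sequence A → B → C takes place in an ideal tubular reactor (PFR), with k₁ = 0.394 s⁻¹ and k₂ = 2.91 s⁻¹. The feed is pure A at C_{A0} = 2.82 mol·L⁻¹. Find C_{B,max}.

Evaluating C_B at τ_opt = ln(k₂/k₁)/(k₂−k₁) gives C_{B,max}/C_{A0} = (k₁/k₂)^[k₂/(k₂−k₁)].
= (0.394/2.91)^(2.91/(2.91−0.394)) = (0.1354)^(1.157) = 0.09900.
C_{B,max} = 0.09900×2.82 = 0.279 mol·L⁻¹.

0.279 mol·L⁻¹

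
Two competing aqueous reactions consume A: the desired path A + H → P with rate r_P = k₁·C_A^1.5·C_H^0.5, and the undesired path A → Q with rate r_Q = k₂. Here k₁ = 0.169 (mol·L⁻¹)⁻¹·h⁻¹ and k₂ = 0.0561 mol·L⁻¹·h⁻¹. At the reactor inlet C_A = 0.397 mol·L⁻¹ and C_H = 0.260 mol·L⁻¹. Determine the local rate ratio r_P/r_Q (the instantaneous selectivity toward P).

0.384

S_{P/Q} = r_P/r_Q = (k₁·C_A^1.5·C_H^0.5)/(k₂) = (k₁/k₂)·C_A^1.5·C_H^0.5.
= (0.169×0.3970^1.5×0.2600^0.5) / (0.0561) = 0.02156/0.05610 = 0.384.
Since the desired path is higher order in A, keeping C_A high (PFR or concentrated feed) favours P.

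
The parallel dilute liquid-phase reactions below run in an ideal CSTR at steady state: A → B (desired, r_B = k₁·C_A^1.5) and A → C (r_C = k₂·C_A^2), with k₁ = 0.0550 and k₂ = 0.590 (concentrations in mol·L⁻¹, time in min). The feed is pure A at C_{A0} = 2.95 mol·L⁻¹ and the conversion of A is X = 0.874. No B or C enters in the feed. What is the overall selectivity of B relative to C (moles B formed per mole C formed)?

Exit C_A = C_{A0}(1−X) = 2.95×0.126 = 0.3717 mol·L⁻¹.
In a CSTR the entire volume is at exit conditions, so r_B = 0.0550×0.3717^1.5 = 0.01246 and r_C = 0.590×0.3717^2 = 0.08151.
Overall selectivity = C_B/C_C = r_Bτ/(r_Cτ) = r_B/r_C = 0.153.

0.153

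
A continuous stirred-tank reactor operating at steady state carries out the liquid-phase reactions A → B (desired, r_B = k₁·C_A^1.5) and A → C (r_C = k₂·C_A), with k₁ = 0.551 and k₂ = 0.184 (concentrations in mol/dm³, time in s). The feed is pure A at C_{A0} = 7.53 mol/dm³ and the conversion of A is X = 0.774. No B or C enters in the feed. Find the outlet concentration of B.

4.64 mol/dm³

Exit C_A = C_{A0}(1−X) = 7.53×0.226 = 1.702 mol/dm³.
In a CSTR the entire volume is at exit conditions, so r_B = 0.551×1.702^1.5 = 1.223 and r_C = 0.184×1.702 = 0.3131.
Fraction of consumed A going to B: r_B/(r_B+r_C) = 0.7962.
C_B = 0.7962·C_{A0}·X = 0.7962×7.53×0.774 = 4.64 mol/dm³.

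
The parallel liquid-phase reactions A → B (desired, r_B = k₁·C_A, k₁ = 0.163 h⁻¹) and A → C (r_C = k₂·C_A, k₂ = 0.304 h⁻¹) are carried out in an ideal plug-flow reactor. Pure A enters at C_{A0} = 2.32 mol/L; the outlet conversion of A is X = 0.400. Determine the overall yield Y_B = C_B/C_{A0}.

C_A = C_{A0}(1−X) = 1.392 mol/L.
Both paths are first order in A, so the instantaneous fraction to B is constant: dC_B/d(−C_A) = k₁/(k₁+k₂) = 0.3490.
C_B = 0.3490·(C_{A0}−C_A) = 0.3490×0.9280 = 0.324 mol/L.
Y_B = C_B/C_{A0} = 0.3239/2.32 = 0.140.

0.140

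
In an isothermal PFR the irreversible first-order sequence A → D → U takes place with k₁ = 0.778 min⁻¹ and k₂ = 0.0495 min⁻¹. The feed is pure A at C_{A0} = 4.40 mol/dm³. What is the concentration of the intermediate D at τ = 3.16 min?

For first-order series with pure A initially, C_D(τ) = k₁C_{A0}/(k₂−k₁)·(e^(−k₁τ) − e^(−k₂τ)).
e^(−k₁τ) = e^(−0.778×3.16) = e^(−2.458) = 0.08556; e^(−k₂τ) = e^(−0.1564) = 0.8552.
C_D = 0.778×4.40/(0.0495−0.778) × (0.08556−0.8552) = (-4.699)×(-0.7696) = 3.616 mol/dm³.

3.62 mol/dm³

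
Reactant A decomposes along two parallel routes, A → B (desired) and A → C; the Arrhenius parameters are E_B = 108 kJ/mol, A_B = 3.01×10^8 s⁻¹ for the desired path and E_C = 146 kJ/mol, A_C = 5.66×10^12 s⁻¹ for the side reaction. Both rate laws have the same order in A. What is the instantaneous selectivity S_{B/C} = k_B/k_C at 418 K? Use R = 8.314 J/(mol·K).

Since both paths have the same order in A, the concentration cancels and S_{B/C} = k_B/k_C = (A_B/A_C)·exp[(E_C−E_B)/(RT)].
(E_C−E_B)/(RT) = (146−108)×10³/(8.314×418) = 38000/3475 = 10.93.
k_B/k_C = (3.01×10^8/5.66×10^12)·exp(10.93) = 5.318×10^-5 × 56076 = 2.98.
Since E_B < E_C, lowering the temperature improves selectivity toward B.

2.98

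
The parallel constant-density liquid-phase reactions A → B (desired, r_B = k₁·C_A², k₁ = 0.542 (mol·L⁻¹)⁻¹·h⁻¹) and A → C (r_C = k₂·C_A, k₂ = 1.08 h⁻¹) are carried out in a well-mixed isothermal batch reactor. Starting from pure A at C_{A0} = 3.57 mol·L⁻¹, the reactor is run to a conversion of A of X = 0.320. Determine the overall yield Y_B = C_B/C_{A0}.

C_A = C_{A0}(1−X) = 2.428 mol·L⁻¹.
Along a PFR/batch, dC_C/dC_A = −r_C/(r_B+r_C) = −k₂/(k₂+k₁·C_A).
Integrating from C_{A0} to C_A: C_C = (1.08/0.542)·ln[(1.08+0.542·3.57)/(1.08+0.542·2.43)] = 1.993·ln(3.015/2.396) = 0.4581 mol·L⁻¹.
Then C_B = (C_{A0}−C_A) − C_C = 1.142 − 0.4581 = 0.6843 mol·L⁻¹.
Y_B = C_B/C_{A0} = 0.6843/3.57 = 0.192.

0.192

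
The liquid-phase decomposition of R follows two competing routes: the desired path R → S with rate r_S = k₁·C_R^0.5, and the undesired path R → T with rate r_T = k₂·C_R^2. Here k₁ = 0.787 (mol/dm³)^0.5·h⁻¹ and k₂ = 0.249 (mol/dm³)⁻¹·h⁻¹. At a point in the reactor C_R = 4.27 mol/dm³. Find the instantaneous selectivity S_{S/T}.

0.358

S_{S/T} = r_S/r_T = (k₁·C_R^0.5)/(k₂·C_R^2) = (k₁/k₂)·C_R^-1.5.
= (0.787×4.270^0.5) / (0.249×4.270^2) = 1.626/4.540 = 0.358.
The undesired path is higher order in R, so low C_R (CSTR or dilute feed) favours S.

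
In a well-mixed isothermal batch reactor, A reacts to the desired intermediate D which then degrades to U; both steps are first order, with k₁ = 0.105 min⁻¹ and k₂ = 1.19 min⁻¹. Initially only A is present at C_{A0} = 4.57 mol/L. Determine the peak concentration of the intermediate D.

Evaluating C_D at t_opt = ln(k₂/k₁)/(k₂−k₁) gives C_{D,max}/C_{A0} = (k₁/k₂)^[k₂/(k₂−k₁)].
= (0.105/1.19)^(1.19/(1.19−0.105)) = (0.08824)^(1.097) = 0.06976.
C_{D,max} = 0.06976×4.57 = 0.319 mol/L.

0.319 mol/L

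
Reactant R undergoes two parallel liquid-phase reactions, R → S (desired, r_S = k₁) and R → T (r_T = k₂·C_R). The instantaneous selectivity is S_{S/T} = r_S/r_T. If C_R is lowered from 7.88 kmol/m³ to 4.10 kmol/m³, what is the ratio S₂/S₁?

S_{S/T} = (k₁/k₂)·C_R⁻¹, so S₂/S₁ = (C_{R,2}/C_{R,1})⁻¹.
= 7.88/4.10 = 1.92.

1.92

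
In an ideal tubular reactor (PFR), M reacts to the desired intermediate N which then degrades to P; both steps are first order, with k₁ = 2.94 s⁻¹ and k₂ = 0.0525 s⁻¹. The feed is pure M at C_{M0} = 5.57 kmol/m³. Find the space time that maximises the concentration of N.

1.39 s

The intermediate peaks when r₁ = r₂, i.e. k₁e^(−k₁τ) = k₂e^(−k₂τ), giving τ_opt = ln(k₂/k₁)/(k₂−k₁).
= ln(0.0525/2.94)/(0.0525−2.94) = ln(0.01786)/-2.887 = -4.025/-2.887 = 1.39 s.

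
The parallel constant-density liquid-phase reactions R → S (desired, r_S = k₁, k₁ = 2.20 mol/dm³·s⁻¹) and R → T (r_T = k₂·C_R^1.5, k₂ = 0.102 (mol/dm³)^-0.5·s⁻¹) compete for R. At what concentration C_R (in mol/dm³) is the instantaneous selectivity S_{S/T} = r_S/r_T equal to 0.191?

23.4 mol/dm³

S_{S/T} = (k₁/k₂)·C_R^-1.5 ⇒ C_R = (S·k₂/k₁)^(1/(-1.5)).
= (0.191×0.102/2.20)^(-0.6667) = (0.008855)^(-0.6667) = 23.4 mol/dm³.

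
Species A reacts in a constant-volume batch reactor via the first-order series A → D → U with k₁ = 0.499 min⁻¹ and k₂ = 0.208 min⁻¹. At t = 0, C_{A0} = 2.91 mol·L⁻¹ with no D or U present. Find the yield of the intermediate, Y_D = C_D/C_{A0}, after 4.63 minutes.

Solving the coupled first-order balances gives C_D(t) = [k₁/(k₂−k₁)]·C_{A0}·(e^(−k₁t) − e^(−k₂t)).
e^(−k₁t) = e^(−0.499×4.63) = e^(−2.310) = 0.09922; e^(−k₂t) = e^(−0.9630) = 0.3817.
C_D = 0.499×2.91/(0.208−0.499) × (0.09922−0.3817) = (-4.990)×(-0.2825) = 1.410 mol·L⁻¹.
Y_D = C_D/C_{A0} = 1.410/2.91 = 0.484.

0.484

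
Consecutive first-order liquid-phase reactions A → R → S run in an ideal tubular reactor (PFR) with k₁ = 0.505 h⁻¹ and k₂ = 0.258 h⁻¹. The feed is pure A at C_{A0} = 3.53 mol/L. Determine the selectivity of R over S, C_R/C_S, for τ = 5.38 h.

For first-order series with pure A initially, C_R(τ) = k₁C_{A0}/(k₂−k₁)·(e^(−k₁τ) − e^(−k₂τ)).
e^(−k₁τ) = e^(−0.505×5.38) = e^(−2.717) = 0.06608; e^(−k₂τ) = e^(−1.388) = 0.2496.
C_R = 0.505×3.53/(0.258−0.505) × (0.06608−0.2496) = (-7.217)×(-0.1835) = 1.324 mol/L.
C_A = C_{A0}e^(−k₁τ) = 0.2333 mol/L, so C_S = C_{A0}−C_A−C_R = 1.972 mol/L; C_R/C_S = 0.671.

0.671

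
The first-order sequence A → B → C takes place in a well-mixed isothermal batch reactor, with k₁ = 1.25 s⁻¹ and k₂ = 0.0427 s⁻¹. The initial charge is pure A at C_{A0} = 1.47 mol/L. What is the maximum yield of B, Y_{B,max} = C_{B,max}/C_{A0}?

For a first-order series the maximum intermediate yield is C_{B,max}/C_{A0} = (k₁/k₂)^[k₂/(k₂−k₁)].
= (1.25/0.0427)^(0.0427/(0.0427−1.25)) = (29.27)^(-0.03537) = 0.8874.

0.887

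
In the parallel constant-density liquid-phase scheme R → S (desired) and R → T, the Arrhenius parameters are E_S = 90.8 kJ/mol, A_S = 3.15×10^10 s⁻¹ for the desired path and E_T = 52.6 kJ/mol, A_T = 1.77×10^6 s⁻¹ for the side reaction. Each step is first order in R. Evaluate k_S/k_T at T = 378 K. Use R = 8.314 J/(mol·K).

0.0936

With equal orders, S_{S/T} = k_S/k_T = (A_S/A_T)·exp[(E_T−E_S)/(RT)].
(E_T−E_S)/(RT) = (52.6−90.8)×10³/(8.314×378) = -38200/3143 = -12.16.
k_S/k_T = (3.15×10^10/1.77×10^6)·exp(-12.16) = 17797 × 5.261×10^-6 = 0.0936.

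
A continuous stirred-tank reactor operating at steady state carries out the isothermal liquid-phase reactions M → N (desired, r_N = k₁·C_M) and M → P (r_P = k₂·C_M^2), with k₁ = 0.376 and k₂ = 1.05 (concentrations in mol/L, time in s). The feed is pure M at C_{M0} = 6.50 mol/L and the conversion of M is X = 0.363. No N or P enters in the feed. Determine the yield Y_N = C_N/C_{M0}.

Exit C_M = C_{M0}(1−X) = 6.50×0.637 = 4.141 mol/L.
Rates in a CSTR are evaluated at the outlet concentration: r_N = 0.376×4.141 = 1.557, r_P = 1.05×4.141^2 = 18.00.
Fraction of consumed M going to N: r_N/(r_N+r_P) = 0.07960.
C_N = 0.07960·C_{M0}·X = 0.07960×6.50×0.363 = 0.188 mol/L; Y_N = C_N/C_{M0} = 0.0289.

0.0289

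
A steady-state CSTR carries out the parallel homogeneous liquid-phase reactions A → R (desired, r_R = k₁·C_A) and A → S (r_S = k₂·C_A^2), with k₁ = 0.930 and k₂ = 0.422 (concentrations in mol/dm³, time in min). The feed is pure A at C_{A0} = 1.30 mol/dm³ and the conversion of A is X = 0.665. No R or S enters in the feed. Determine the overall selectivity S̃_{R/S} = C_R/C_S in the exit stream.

Exit C_A = C_{A0}(1−X) = 1.30×0.335 = 0.4355 mol/dm³.
Rates in a CSTR are evaluated at the outlet concentration: r_R = 0.930×0.4355 = 0.4050, r_S = 0.422×0.4355^2 = 0.08004.
Overall selectivity = C_R/C_S = r_Rτ/(r_Sτ) = r_R/r_S = 5.06.

5.06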